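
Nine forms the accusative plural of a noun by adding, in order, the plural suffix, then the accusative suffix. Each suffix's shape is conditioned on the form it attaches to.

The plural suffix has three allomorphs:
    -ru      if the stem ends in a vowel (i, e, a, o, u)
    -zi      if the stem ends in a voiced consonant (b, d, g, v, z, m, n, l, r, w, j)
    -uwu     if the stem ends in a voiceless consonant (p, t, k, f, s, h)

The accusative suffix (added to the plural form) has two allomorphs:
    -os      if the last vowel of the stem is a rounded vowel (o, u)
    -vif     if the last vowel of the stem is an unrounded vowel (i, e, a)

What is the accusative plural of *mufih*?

mufihuwuos

*mufih* — final sound /h/ (a voiceless consonant) → -uwu → *mufihuwu*.
The plural form *mufihuwu*: last vowel = /u/, a rounded vowel → -os → *mufihuwuos*.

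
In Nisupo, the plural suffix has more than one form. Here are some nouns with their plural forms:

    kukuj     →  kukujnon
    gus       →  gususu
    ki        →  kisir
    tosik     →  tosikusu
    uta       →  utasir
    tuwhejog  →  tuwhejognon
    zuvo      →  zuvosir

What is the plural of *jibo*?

jibosir

Looking at the final sound of each stem: -usu when the stem ends in a voiceless consonant (*gus*, *tosik*); -non when the stem ends in a voiced consonant (*kukuj*, *tuwhejog*); -sir when the stem ends in a vowel (*ki*, *uta*, *zuvo*).
*jibo*: final sound = /o/, a vowel → -sir → *jibosir*.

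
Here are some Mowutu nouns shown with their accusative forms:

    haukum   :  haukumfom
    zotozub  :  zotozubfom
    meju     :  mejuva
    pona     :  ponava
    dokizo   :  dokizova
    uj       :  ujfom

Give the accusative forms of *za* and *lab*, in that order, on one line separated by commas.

Looking at the final sound of each stem: -fom when the stem ends in a consonant (*haukum*, *zotozub*, *uj*); -va when the stem ends in a vowel (*meju*, *pona*, *dokizo*).
*za*: final sound = /a/, a vowel → -va → *zava*.
*lab*: final sound = /b/, a consonant → -fom → *labfom*.

zava, labfom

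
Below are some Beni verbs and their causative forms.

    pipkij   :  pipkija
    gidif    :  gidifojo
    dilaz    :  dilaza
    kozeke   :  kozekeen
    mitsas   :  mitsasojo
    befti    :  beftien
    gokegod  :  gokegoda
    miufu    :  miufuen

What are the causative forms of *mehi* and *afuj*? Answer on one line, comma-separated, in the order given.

The alternation tracks the final sound of the stem — -ojo when the stem ends in a voiceless consonant (*gidif*, *mitsas*); -a when the stem ends in a voiced consonant (*pipkij*, *dilaz*, *gokegod*); -en when the stem ends in a vowel (*kozeke*, *befti*, *miufu*).
*mehi*: final sound = /i/, a vowel → -en → *mehien*.
The final sound of *afuj* is /j/, which is a voiced consonant, so the suffix is -a, giving *afuja*.

mehien, afuja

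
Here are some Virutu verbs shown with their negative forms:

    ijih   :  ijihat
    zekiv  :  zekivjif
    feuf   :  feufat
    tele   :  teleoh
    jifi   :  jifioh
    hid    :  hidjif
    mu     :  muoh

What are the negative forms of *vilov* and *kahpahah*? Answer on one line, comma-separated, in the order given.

The suffix is conditioned by the final sound: -at when the stem ends in a voiceless consonant (*ijih*, *feuf*); -jif when the stem ends in a voiced consonant (*zekiv*, *hid*); -oh when the stem ends in a vowel (*tele*, *jifi*, *mu*).
The final sound of *vilov* is /v/, which is a voiced consonant, so the suffix is -jif, giving *vilovjif*.
*kahpahah*: final sound = /h/, a voiceless consonant → -at → *kahpahahat*.

vilovjif, kahpahahat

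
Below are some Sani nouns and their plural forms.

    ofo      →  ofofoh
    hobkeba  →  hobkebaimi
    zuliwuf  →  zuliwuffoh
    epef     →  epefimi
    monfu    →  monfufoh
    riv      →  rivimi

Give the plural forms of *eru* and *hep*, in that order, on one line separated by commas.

erufoh, hepimi

The pattern is rounding harmony: -foh when the last vowel of the stem is a rounded vowel (*ofo*, *zuliwuf*, *monfu*); -imi when the last vowel of the stem is an unrounded vowel (*hobkeba*, *epef*, *riv*).
The last vowel of *eru* is /u/, which is a rounded vowel, so the suffix is -foh, giving *erufoh*.
*hep* — last vowel /e/ (an unrounded vowel) → -imi → *hepimi*.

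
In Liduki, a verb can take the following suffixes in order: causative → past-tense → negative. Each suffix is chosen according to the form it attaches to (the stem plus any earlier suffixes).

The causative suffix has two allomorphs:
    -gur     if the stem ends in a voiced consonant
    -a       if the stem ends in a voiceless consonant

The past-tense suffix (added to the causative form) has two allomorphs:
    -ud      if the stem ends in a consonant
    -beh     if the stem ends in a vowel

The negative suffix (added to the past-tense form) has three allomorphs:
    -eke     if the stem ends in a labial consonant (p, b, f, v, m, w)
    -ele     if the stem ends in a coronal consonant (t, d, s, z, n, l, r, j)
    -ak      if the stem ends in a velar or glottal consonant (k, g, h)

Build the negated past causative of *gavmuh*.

Since the final consonant of *gavmuh* is /h/ (voiceless), it takes -a, giving *gavmuha*.
The causative form *gavmuha* — final sound /a/ (a vowel) → -beh → *gavmuhabeh*.
The past-tense form *gavmuhabeh* — final consonant /h/ (velar/glottal) → -ak → *gavmuhabehak*.

gavmuhabehak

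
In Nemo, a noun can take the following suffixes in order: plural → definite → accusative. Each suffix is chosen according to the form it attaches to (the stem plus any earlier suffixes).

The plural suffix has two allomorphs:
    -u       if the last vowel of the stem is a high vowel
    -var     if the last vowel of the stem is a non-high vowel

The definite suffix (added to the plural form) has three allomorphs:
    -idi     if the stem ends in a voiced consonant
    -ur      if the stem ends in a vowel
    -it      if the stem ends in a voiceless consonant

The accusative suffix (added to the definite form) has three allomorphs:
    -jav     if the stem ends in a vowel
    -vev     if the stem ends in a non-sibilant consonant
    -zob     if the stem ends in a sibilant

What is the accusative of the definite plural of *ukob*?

ukobvaridijav

*ukob*: last vowel = /o/, a non-high vowel → -var → *ukobvar*.
The plural form *ukobvar* — final sound /r/ (a voiced consonant) → -idi → *ukobvaridi*.
The definite form *ukobvaridi*: final sound = /i/, a vowel → -jav → *ukobvaridijav*.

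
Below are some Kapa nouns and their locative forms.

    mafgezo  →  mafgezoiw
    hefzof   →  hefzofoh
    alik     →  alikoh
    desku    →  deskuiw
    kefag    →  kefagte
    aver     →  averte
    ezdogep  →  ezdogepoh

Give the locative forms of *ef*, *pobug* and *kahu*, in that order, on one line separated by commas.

Looking at the final sound of each stem: -oh when the stem ends in a voiceless consonant (*hefzof*, *alik*, *ezdogep*); -te when the stem ends in a voiced consonant (*kefag*, *aver*); -iw when the stem ends in a vowel (*mafgezo*, *desku*).
*ef* — final sound /f/ (a voiceless consonant) → -oh → *efoh*.
Since the final sound of *pobug* is /g/ (a voiced consonant), it takes -te, giving *pobugte*.
Since the final sound of *kahu* is /u/ (a vowel), it takes -iw, giving *kahuiw*.

efoh, pobugte, kahuiw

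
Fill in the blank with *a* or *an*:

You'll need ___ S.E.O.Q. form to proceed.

an

The indefinite article is chosen by the initial *sound* of the following word, not its spelling.
The initialism *S.E.O.Q.* is read letter by letter; the first letter, S, is pronounced /ɛs/, which begins with a vowel sound.
So the article is *an*: You'll need an S.E.O.Q. form to proceed.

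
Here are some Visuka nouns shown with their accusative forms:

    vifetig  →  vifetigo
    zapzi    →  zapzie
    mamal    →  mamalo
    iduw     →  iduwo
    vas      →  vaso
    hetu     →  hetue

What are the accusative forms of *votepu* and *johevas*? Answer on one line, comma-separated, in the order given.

The alternation tracks the final sound of the stem — -o when the stem ends in a consonant (*vifetig*, *mamal*, *iduw*, *vas*); -e when the stem ends in a vowel (*zapzi*, *hetu*).
*votepu* — final sound /u/ (a vowel) → -e → *votepue*.
Since the final sound of *johevas* is /s/ (a consonant), it takes -o, giving *johevaso*.

votepue, johevaso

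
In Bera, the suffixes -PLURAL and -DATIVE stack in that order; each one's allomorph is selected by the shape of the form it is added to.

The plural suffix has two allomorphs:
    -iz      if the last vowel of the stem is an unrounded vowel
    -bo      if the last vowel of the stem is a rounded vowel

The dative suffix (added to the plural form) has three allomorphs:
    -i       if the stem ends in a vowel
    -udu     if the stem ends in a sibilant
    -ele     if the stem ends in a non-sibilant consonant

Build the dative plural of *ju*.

*ju* — last vowel /u/ (a rounded vowel) → -bo → *jubo*.
The plural form *jubo* — final sound /o/ (a vowel) → -i → *juboi*.

juboi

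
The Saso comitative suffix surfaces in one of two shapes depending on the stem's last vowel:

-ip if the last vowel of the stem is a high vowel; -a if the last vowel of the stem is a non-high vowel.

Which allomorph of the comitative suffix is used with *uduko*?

The last vowel of *uduko* is /o/, which is a non-high vowel, so the suffix is -a.

-a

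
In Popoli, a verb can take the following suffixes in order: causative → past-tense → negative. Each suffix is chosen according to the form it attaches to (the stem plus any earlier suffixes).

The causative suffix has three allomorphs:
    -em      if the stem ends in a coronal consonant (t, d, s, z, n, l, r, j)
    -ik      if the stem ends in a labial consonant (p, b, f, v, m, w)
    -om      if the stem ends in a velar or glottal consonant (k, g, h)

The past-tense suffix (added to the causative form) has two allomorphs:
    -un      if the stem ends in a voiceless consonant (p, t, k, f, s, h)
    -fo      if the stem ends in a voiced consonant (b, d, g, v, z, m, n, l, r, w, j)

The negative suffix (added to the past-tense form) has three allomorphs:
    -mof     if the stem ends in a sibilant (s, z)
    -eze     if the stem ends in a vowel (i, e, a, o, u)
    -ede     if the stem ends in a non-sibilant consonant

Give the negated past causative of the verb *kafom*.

*kafom* — final consonant /m/ (labial) → -ik → *kafomik*.
The final consonant of the causative form *kafomik* is /k/, which is voiceless, so the past-tense suffix is -un, giving *kafomikun*.
Since the final sound of the past-tense form *kafomikun* is /n/ (a non-sibilant consonant), it takes -ede, giving *kafomikunede*.

kafomikunede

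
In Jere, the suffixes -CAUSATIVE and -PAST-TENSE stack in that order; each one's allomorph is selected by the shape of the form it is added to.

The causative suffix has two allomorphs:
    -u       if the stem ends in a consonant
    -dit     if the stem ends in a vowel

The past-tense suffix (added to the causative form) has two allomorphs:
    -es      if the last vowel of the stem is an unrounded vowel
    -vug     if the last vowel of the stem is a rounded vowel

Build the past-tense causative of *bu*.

*bu*: final sound = /u/, a vowel → -dit → *budit*.
The last vowel of the causative form *budit* is /i/, which is an unrounded vowel, so the past-tense suffix is -es, giving *budites*.

budites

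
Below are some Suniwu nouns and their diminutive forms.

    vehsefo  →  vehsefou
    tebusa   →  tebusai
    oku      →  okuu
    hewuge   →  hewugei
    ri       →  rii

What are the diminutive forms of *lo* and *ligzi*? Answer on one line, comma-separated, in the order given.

The pattern is rounding harmony: -u when the last vowel of the stem is a rounded vowel (*vehsefo*, *oku*); -i when the last vowel of the stem is an unrounded vowel (*tebusa*, *hewuge*, *ri*).
Since the last vowel of *lo* is /o/ (a rounded vowel), it takes -u, giving *lou*.
The last vowel of *ligzi* is /i/, which is an unrounded vowel, so the suffix is -i, giving *ligzii*.

lou, ligzii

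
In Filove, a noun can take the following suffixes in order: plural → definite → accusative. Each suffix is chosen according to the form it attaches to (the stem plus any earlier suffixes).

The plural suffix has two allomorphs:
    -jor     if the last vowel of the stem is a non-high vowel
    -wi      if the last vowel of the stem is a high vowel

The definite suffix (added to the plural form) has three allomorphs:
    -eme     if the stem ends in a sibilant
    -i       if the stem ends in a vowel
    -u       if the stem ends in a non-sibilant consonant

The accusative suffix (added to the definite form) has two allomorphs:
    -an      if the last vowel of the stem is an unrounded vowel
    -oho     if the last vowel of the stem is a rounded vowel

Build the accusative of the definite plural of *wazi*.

Since the last vowel of *wazi* is /i/ (a high vowel), it takes -wi, giving *waziwi*.
Since the final sound of the plural form *waziwi* is /i/ (a vowel), it takes -i, giving *waziwii*.
The definite form *waziwii*: last vowel = /i/, an unrounded vowel → -an → *waziwiian*.

waziwiian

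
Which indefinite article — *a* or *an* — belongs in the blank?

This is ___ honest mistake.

The indefinite article is chosen by the initial *sound* of the following word, not its spelling.
*honest* begins with the sound /ɒ/ (silent h) — a vowel sound.
So the article is *an*: This is an honest mistake.

an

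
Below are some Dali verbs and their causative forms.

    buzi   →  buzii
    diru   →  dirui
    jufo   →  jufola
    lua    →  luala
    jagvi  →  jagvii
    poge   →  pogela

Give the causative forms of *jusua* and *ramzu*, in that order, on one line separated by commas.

The suffix is conditioned by the last vowel: -i when the last vowel of the stem is a high vowel (*buzi*, *diru*, *jagvi*); -la when the last vowel of the stem is a non-high vowel (*jufo*, *lua*, *poge*).
*jusua* — last vowel /a/ (a non-high vowel) → -la → *jusuala*.
*ramzu* — last vowel /u/ (a high vowel) → -i → *ramzui*.

jusuala, ramzui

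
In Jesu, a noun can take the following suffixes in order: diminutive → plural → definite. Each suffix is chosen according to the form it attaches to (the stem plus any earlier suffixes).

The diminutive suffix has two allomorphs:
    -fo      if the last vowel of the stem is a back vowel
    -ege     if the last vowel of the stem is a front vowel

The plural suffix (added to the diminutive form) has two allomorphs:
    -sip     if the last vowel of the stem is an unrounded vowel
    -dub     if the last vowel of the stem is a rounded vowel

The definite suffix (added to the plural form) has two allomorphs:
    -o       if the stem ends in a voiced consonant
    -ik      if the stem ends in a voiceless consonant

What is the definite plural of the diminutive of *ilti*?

*ilti* — last vowel /i/ (a front vowel) → -ege → *iltiege*.
The last vowel of the diminutive form *iltiege* is /e/, which is an unrounded vowel, so the plural suffix is -sip, giving *iltiegesip*.
Since the final consonant of the plural form *iltiegesip* is /p/ (voiceless), it takes -ik, giving *iltiegesipik*.

iltiegesipik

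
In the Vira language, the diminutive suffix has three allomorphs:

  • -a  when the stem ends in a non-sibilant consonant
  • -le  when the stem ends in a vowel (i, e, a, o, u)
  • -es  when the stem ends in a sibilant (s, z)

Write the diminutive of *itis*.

*itis*: final sound = /s/, a sibilant → -es → *itises*.

itises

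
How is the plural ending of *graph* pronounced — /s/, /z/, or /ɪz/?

/s/

The stem *graph* ends in a voiceless non-sibilant consonant.
The plural suffix surfaces as /ɪz/ after sibilants, /s/ after other voiceless consonants, and /z/ after other voiced sounds.
So the plural -s on *graph* is pronounced /s/.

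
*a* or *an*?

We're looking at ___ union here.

The indefinite article is chosen by the initial *sound* of the following word, not its spelling.
*union* begins with the sound /juː/ (u pronounced /juː/) — a consonant sound.
So the article is *a*: We're looking at a union here.

a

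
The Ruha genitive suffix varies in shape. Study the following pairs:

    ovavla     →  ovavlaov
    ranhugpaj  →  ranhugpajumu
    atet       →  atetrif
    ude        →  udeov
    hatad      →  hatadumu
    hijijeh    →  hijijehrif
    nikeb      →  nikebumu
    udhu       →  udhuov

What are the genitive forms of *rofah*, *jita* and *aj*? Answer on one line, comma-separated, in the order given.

The suffix is conditioned by the final sound: -rif when the stem ends in a voiceless consonant (*atet*, *hijijeh*); -umu when the stem ends in a voiced consonant (*ranhugpaj*, *hatad*, *nikeb*); -ov when the stem ends in a vowel (*ovavla*, *ude*, *udhu*).
Since the final sound of *rofah* is /h/ (a voiceless consonant), it takes -rif, giving *rofahrif*.
Since the final sound of *jita* is /a/ (a vowel), it takes -ov, giving *jitaov*.
The final sound of *aj* is /j/, which is a voiced consonant, so the suffix is -umu, giving *ajumu*.

rofahrif, jitaov, ajumu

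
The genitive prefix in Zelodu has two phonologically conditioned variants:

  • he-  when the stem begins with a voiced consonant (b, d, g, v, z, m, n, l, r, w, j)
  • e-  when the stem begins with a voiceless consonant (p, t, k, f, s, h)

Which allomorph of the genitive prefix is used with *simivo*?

e-

*simivo*: first consonant = /s/, voiceless → e-.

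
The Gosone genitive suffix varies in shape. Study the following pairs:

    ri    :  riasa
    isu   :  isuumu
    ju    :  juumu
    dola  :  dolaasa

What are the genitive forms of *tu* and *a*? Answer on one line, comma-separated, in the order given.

tuumu, aasa

The pattern is rounding harmony: -umu when the last vowel of the stem is a rounded vowel (*isu*, *ju*); -asa when the last vowel of the stem is an unrounded vowel (*ri*, *dola*).
*tu* — last vowel /u/ (a rounded vowel) → -umu → *tuumu*.
Since the last vowel of *a* is /a/ (an unrounded vowel), it takes -asa, giving *aasa*.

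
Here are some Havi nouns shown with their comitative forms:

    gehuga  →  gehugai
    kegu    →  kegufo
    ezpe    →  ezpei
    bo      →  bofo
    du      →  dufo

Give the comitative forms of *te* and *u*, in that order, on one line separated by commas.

tei, ufo

The pattern is rounding harmony: -fo when the last vowel of the stem is a rounded vowel (*kegu*, *bo*, *du*); -i when the last vowel of the stem is an unrounded vowel (*gehuga*, *ezpe*).
*te*: last vowel = /e/, an unrounded vowel → -i → *tei*.
Since the last vowel of *u* is /u/ (a rounded vowel), it takes -fo, giving *ufo*.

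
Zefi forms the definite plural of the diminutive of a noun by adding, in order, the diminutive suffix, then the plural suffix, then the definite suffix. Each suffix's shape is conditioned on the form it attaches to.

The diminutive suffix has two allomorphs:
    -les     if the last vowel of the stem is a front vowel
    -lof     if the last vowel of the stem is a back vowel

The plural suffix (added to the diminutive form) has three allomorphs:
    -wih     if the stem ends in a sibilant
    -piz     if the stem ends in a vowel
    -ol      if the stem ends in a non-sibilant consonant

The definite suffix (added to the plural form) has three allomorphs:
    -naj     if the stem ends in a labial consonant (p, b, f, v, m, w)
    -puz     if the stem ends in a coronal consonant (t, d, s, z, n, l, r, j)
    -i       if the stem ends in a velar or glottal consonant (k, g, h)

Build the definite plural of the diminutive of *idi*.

*idi* — last vowel /i/ (a front vowel) → -les → *idiles*.
The final sound of the diminutive form *idiles* is /s/, which is a sibilant, so the plural suffix is -wih, giving *idileswih*.
The plural form *idileswih*: final consonant = /h/, velar/glottal → -i → *idileswihi*.

idileswihi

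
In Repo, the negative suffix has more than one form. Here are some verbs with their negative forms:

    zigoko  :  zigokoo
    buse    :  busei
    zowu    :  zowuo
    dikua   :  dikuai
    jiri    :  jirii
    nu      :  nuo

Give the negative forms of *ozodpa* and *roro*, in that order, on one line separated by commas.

The pattern is rounding harmony: -o when the last vowel of the stem is a rounded vowel (*zigoko*, *zowu*, *nu*); -i when the last vowel of the stem is an unrounded vowel (*buse*, *dikua*, *jiri*).
The last vowel of *ozodpa* is /a/, which is an unrounded vowel, so the suffix is -i, giving *ozodpai*.
Since the last vowel of *roro* is /o/ (a rounded vowel), it takes -o, giving *roroo*.

ozodpai, roroo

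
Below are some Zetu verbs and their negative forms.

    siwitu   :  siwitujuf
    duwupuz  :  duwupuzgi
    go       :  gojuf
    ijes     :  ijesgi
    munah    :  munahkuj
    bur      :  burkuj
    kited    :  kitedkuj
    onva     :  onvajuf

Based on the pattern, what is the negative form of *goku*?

Looking at the final sound of each stem: -gi when the stem ends in a sibilant (*duwupuz*, *ijes*); -kuj when the stem ends in a non-sibilant consonant (*munah*, *bur*, *kited*); -juf when the stem ends in a vowel (*siwitu*, *go*, *onva*).
*goku*: final sound = /u/, a vowel → -juf → *gokujuf*.

gokujuf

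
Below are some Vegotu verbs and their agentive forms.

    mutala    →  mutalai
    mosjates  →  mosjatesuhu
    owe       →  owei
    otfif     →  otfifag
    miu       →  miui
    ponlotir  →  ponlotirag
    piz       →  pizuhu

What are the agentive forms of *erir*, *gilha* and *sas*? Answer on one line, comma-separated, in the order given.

erirag, gilhai, sasuhu

The alternation tracks the final sound of the stem — -uhu when the stem ends in a sibilant (*mosjates*, *piz*); -ag when the stem ends in a non-sibilant consonant (*otfif*, *ponlotir*); -i when the stem ends in a vowel (*mutala*, *owe*, *miu*).
Since the final sound of *erir* is /r/ (a non-sibilant consonant), it takes -ag, giving *erirag*.
*gilha* — final sound /a/ (a vowel) → -i → *gilhai*.
*sas* — final sound /s/ (a sibilant) → -uhu → *sasuhu*.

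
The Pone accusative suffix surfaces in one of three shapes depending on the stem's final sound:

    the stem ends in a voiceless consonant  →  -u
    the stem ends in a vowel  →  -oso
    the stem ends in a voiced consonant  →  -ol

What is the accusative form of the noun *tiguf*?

tigufu

Since the final sound of *tiguf* is /f/ (a voiceless consonant), it takes -u, giving *tigufu*.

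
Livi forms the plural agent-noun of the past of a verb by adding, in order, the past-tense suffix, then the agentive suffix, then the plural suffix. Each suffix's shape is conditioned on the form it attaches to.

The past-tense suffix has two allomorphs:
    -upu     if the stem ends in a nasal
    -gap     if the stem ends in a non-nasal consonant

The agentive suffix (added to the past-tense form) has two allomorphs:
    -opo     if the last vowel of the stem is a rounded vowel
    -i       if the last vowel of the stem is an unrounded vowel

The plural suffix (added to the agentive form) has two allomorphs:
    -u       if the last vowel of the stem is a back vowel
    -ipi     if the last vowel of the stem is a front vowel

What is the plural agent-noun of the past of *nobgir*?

nobgirgapiipi

*nobgir* — final consonant /r/ (non-nasal) → -gap → *nobgirgap*.
Since the last vowel of the past-tense form *nobgirgap* is /a/ (an unrounded vowel), it takes -i, giving *nobgirgapi*.
The last vowel of the agentive form *nobgirgapi* is /i/, which is a front vowel, so the plural suffix is -ipi, giving *nobgirgapiipi*.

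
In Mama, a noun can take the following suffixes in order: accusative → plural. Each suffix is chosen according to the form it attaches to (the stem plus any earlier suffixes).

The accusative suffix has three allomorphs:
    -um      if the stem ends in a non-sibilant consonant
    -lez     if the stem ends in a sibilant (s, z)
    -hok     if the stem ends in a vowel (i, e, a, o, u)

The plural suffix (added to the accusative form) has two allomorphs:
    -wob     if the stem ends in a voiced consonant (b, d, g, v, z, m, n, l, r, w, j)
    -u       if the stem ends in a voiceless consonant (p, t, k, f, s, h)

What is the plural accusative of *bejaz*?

Since the final sound of *bejaz* is /z/ (a sibilant), it takes -lez, giving *bejazlez*.
The accusative form *bejazlez* — final consonant /z/ (voiced) → -wob → *bejazlezwob*.

bejazlezwob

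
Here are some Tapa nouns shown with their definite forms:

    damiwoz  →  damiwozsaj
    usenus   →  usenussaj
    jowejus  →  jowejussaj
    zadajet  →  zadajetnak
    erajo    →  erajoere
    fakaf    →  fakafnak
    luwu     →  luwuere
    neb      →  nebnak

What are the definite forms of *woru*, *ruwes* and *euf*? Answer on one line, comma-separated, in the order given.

woruere, ruwessaj, eufnak

The alternation tracks the final sound of the stem — -saj when the stem ends in a sibilant (*damiwoz*, *usenus*, *jowejus*); -nak when the stem ends in a non-sibilant consonant (*zadajet*, *fakaf*, *neb*); -ere when the stem ends in a vowel (*erajo*, *luwu*).
*woru* — final sound /u/ (a vowel) → -ere → *woruere*.
*ruwes*: final sound = /s/, a sibilant → -saj → *ruwessaj*.
*euf* — final sound /f/ (a non-sibilant consonant) → -nak → *eufnak*.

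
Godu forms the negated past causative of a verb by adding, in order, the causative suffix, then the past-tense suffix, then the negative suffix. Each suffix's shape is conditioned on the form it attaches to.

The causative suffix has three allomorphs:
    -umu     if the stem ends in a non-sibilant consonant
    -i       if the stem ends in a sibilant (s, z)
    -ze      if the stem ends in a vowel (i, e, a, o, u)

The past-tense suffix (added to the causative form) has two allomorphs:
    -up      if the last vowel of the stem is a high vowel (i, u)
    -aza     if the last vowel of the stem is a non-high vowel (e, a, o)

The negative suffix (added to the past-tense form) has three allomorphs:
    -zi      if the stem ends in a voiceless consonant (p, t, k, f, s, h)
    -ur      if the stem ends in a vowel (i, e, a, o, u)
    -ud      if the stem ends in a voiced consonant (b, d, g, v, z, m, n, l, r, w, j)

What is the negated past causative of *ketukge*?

*ketukge*: final sound = /e/, a vowel → -ze → *ketukgeze*.
Since the last vowel of the causative form *ketukgeze* is /e/ (a non-high vowel), it takes -aza, giving *ketukgezeaza*.
The final sound of the past-tense form *ketukgezeaza* is /a/, which is a vowel, so the negative suffix is -ur, giving *ketukgezeazaur*.

ketukgezeazaur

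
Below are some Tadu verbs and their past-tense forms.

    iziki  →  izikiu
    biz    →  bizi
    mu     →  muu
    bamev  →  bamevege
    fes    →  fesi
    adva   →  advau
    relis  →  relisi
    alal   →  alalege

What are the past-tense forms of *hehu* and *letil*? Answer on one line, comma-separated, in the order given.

The pattern is sibilance of the final sound: -i when the stem ends in a sibilant (*biz*, *fes*, *relis*); -ege when the stem ends in a non-sibilant consonant (*bamev*, *alal*); -u when the stem ends in a vowel (*iziki*, *mu*, *adva*).
*hehu* — final sound /u/ (a vowel) → -u → *hehuu*.
*letil*: final sound = /l/, a non-sibilant consonant → -ege → *letilege*.

hehuu, letilege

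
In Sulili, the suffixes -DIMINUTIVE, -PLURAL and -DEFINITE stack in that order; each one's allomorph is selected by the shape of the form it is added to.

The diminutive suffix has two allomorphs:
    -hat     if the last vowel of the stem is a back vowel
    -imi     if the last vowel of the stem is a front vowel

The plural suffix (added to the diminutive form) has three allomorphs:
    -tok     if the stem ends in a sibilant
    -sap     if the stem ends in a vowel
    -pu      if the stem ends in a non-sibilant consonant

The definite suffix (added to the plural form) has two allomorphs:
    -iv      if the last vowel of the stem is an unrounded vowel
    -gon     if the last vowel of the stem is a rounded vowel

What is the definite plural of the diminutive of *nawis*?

nawisimisapiv

The last vowel of *nawis* is /i/, which is a front vowel, so the diminutive suffix is -imi, giving *nawisimi*.
The diminutive form *nawisimi* — final sound /i/ (a vowel) → -sap → *nawisimisap*.
The plural form *nawisimisap* — last vowel /a/ (an unrounded vowel) → -iv → *nawisimisapiv*.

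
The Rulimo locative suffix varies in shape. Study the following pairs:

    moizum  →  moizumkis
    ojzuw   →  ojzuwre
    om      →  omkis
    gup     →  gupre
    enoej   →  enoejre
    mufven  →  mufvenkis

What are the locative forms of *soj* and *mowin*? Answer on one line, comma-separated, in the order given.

sojre, mowinkis

The suffix is conditioned by the final consonant: -kis when the stem ends in a nasal (*moizum*, *om*, *mufven*); -re when the stem ends in a non-nasal consonant (*ojzuw*, *gup*, *enoej*).
The final consonant of *soj* is /j/, which is non-nasal, so the suffix is -re, giving *sojre*.
*mowin* — final consonant /n/ (a nasal) → -kis → *mowinkis*.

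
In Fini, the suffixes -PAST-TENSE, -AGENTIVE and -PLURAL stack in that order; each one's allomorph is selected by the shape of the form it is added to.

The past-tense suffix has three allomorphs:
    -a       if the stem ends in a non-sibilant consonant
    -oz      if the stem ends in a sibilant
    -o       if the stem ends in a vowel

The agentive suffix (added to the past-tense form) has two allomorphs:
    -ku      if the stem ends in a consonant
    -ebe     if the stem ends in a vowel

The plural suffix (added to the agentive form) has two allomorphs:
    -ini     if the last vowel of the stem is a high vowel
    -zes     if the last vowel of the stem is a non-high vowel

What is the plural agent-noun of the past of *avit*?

avitaebezes

*avit* — final sound /t/ (a non-sibilant consonant) → -a → *avita*.
The past-tense form *avita*: final sound = /a/, a vowel → -ebe → *avitaebe*.
The agentive form *avitaebe* — last vowel /e/ (a non-high vowel) → -zes → *avitaebezes*.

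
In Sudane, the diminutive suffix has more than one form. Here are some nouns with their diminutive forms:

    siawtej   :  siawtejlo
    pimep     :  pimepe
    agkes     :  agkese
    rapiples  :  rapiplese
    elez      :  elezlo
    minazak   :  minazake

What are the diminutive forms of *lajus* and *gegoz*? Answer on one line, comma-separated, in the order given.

lajuse, gegozlo

Looking at the final consonant of each stem: -e when the stem ends in a voiceless consonant (*pimep*, *agkes*, *rapiples*, *minazak*); -lo when the stem ends in a voiced consonant (*siawtej*, *elez*).
The final consonant of *lajus* is /s/, which is voiceless, so the suffix is -e, giving *lajuse*.
*gegoz* — final consonant /z/ (voiced) → -lo → *gegozlo*.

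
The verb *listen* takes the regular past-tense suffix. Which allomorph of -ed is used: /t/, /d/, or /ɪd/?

/d/

The stem *listen* ends in a voiced sound other than /d/.
The -ed suffix is realized as /ɪd/ after /t, d/; as /t/ after other voiceless consonants; and as /d/ after other voiced sounds.
So -ed on *listen* is pronounced /d/.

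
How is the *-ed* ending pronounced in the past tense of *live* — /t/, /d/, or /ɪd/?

The stem *live* ends in a voiced sound other than /d/.
The -ed suffix is realized as /ɪd/ after /t, d/; as /t/ after other voiceless consonants; and as /d/ after other voiced sounds.
So -ed on *live* is pronounced /d/.

/d/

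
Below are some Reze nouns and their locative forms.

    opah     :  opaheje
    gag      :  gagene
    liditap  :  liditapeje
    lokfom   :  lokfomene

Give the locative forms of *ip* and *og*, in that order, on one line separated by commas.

ipeje, ogene

The suffix is conditioned by the final consonant: -eje when the stem ends in a voiceless consonant (*opah*, *liditap*); -ene when the stem ends in a voiced consonant (*gag*, *lokfom*).
The final consonant of *ip* is /p/, which is voiceless, so the suffix is -eje, giving *ipeje*.
*og*: final consonant = /g/, voiced → -ene → *ogene*.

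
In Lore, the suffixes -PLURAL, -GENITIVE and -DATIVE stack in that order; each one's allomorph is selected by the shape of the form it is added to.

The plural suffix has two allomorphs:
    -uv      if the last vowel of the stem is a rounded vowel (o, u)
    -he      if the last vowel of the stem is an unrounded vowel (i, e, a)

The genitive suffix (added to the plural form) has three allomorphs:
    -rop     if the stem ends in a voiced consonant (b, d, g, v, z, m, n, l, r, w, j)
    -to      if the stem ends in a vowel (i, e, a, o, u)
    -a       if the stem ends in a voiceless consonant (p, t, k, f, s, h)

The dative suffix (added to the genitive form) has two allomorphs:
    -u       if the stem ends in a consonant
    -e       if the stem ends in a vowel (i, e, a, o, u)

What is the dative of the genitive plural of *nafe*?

*nafe*: last vowel = /e/, an unrounded vowel → -he → *nafehe*.
The plural form *nafehe*: final sound = /e/, a vowel → -to → *nafeheto*.
The final sound of the genitive form *nafeheto* is /o/, which is a vowel, so the dative suffix is -e, giving *nafehetoe*.

nafehetoe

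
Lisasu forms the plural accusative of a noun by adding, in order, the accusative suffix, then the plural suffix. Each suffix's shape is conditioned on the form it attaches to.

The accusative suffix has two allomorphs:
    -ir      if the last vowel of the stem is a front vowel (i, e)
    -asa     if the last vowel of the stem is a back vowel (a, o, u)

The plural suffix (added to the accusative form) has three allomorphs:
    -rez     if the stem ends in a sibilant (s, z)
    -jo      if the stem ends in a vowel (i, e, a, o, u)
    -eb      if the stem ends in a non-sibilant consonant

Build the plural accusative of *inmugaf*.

*inmugaf*: last vowel = /a/, a back vowel → -asa → *inmugafasa*.
Since the final sound of the accusative form *inmugafasa* is /a/ (a vowel), it takes -jo, giving *inmugafasajo*.

inmugafasajo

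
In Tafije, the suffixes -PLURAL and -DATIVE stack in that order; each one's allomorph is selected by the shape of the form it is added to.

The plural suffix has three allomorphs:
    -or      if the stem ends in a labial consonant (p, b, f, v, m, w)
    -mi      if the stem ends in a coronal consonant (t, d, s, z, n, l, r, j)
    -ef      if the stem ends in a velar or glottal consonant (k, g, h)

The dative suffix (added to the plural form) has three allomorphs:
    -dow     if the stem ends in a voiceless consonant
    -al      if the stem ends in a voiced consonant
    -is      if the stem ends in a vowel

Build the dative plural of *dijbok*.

*dijbok*: final consonant = /k/, velar/glottal → -ef → *dijbokef*.
The plural form *dijbokef*: final sound = /f/, a voiceless consonant → -dow → *dijbokefdow*.

dijbokefdow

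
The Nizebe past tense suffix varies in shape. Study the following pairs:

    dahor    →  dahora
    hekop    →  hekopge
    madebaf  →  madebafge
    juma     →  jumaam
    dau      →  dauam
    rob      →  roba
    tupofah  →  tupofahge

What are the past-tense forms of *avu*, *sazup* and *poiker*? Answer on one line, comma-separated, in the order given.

avuam, sazupge, poikera

The suffix is conditioned by the final sound: -ge when the stem ends in a voiceless consonant (*hekop*, *madebaf*, *tupofah*); -a when the stem ends in a voiced consonant (*dahor*, *rob*); -am when the stem ends in a vowel (*juma*, *dau*).
*avu*: final sound = /u/, a vowel → -am → *avuam*.
The final sound of *sazup* is /p/, which is a voiceless consonant, so the suffix is -ge, giving *sazupge*.
The final sound of *poiker* is /r/, which is a voiced consonant, so the suffix is -a, giving *poikera*.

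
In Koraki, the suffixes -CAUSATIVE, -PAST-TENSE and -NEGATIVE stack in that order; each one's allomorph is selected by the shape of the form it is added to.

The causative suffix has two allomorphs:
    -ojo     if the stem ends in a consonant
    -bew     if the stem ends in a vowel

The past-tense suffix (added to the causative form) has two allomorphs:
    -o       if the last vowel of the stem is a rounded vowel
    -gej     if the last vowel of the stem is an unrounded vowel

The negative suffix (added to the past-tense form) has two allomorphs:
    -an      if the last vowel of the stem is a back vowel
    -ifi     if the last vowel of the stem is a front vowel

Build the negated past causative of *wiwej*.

Since the final sound of *wiwej* is /j/ (a consonant), it takes -ojo, giving *wiwejojo*.
The last vowel of the causative form *wiwejojo* is /o/, which is a rounded vowel, so the past-tense suffix is -o, giving *wiwejojoo*.
The past-tense form *wiwejojoo* — last vowel /o/ (a back vowel) → -an → *wiwejojooan*.

wiwejojooan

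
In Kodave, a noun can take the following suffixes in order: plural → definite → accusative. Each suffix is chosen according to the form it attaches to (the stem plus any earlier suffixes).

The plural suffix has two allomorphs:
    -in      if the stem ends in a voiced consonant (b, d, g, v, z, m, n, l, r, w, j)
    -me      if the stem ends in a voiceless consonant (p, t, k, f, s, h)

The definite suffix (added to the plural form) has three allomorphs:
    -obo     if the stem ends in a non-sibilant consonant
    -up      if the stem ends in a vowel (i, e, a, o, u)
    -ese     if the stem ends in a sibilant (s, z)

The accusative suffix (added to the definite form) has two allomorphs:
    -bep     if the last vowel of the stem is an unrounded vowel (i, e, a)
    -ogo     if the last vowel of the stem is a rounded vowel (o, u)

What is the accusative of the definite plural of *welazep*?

welazepmeupogo

*welazep* — final consonant /p/ (voiceless) → -me → *welazepme*.
The plural form *welazepme*: final sound = /e/, a vowel → -up → *welazepmeup*.
Since the last vowel of the definite form *welazepmeup* is /u/ (a rounded vowel), it takes -ogo, giving *welazepmeupogo*.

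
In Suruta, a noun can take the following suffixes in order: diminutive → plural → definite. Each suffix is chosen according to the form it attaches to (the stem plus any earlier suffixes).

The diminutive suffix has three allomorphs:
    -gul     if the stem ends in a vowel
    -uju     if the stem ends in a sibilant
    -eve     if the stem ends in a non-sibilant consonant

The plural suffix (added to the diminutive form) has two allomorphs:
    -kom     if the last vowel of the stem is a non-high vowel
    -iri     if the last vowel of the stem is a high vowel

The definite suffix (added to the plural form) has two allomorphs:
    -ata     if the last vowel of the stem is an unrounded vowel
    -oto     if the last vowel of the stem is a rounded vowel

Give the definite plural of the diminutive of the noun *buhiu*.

*buhiu*: final sound = /u/, a vowel → -gul → *buhiugul*.
The last vowel of the diminutive form *buhiugul* is /u/, which is a high vowel, so the plural suffix is -iri, giving *buhiuguliri*.
The plural form *buhiuguliri* — last vowel /i/ (an unrounded vowel) → -ata → *buhiuguliriata*.

buhiuguliriata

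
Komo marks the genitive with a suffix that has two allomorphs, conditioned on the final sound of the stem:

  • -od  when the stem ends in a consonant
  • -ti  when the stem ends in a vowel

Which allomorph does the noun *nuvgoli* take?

-ti

*nuvgoli* — final sound /i/ (a vowel) → -ti.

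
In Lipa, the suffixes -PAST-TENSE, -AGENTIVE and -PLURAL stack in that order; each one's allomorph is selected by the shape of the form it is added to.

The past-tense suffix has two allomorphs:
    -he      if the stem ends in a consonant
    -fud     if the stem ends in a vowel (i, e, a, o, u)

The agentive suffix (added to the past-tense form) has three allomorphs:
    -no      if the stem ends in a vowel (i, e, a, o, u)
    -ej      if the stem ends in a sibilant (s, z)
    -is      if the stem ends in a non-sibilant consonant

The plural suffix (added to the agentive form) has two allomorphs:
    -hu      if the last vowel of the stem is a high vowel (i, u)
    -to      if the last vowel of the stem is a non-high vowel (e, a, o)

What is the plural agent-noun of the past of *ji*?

jifudishu

*ji*: final sound = /i/, a vowel → -fud → *jifud*.
The final sound of the past-tense form *jifud* is /d/, which is a non-sibilant consonant, so the agentive suffix is -is, giving *jifudis*.
The agentive form *jifudis*: last vowel = /i/, a high vowel → -hu → *jifudishu*.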